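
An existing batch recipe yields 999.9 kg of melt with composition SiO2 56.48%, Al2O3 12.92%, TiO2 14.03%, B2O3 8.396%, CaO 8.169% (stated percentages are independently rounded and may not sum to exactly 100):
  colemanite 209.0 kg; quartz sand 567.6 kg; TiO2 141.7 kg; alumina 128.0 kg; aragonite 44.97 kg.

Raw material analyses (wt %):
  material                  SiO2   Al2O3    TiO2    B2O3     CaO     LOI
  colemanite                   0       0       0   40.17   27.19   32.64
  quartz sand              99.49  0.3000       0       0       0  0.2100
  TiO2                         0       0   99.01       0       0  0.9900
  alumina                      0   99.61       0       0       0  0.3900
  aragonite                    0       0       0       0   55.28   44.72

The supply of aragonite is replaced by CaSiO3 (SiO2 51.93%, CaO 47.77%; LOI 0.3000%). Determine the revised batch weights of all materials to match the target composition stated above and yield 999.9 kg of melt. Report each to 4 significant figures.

In-progress results are displayed rounded to 4 significant digits as written — the whole derivation keeps exact precision throughout. Every reported number sees exactly one rounding. Derived quantities, including LOI, five oxide percentages, the totals, the yield, net glass mass, are rebuilt from the weighed amounts on 999.9 kg of glass at full float precision exactly as shown in the question or the answer.
The oxide mass targets at 999.9 kg melt:
  SiO2: 56.48% × 999.9 = 564.7 kg
  Al2O3: 12.92% × 999.9 = 129.2 kg
  TiO2: 14.03% × 999.9 = 140.3 kg
  B2O3: 8.396% × 999.9 = 83.95 kg
  CaO: 8.169% × 999.9 = 81.68 kg
Balance tally, oxide-wise, using the reported weights, against the basis in use (sum by sum, the targets are met within answer rounding):
  SiO2: 540.5·0.9949 + 52.04·0.5193 = 564.8 kg (target 564.7 kg)
  Al2O3: 540.5·0.003000 + 128.1·0.9961 = 129.2 kg (target 129.2 kg)
  TiO2: 141.7·0.9901 = 140.3 kg (target 140.3 kg)
  B2O3: 209.0·0.4017 = 83.96 kg (target 83.95 kg)
  CaO: 209.0·0.2719 + 52.04·0.4777 = 81.69 kg (target 81.68 kg)
Mass balance on the glass: total charge less LOI = 999.9 kg (the Σ of target masses is 999.9 kg; stated basis 999.9 kg — deltas are rounding alone).
Total batch = Σ batch = 1071 kg; loss to ignition Σ batch·LOI = 71.41 kg; yield = glass ÷ total batch = 93.33%.

Revised batch per 999.9 kg melt:
  colemanite: 209.0 kg
  quartz sand: 540.5 kg
  TiO2: 141.7 kg
  alumina: 128.1 kg
  CaSiO3: 52.04 kg
Total batch = 1071 kg; LOI loss = 71.41 kg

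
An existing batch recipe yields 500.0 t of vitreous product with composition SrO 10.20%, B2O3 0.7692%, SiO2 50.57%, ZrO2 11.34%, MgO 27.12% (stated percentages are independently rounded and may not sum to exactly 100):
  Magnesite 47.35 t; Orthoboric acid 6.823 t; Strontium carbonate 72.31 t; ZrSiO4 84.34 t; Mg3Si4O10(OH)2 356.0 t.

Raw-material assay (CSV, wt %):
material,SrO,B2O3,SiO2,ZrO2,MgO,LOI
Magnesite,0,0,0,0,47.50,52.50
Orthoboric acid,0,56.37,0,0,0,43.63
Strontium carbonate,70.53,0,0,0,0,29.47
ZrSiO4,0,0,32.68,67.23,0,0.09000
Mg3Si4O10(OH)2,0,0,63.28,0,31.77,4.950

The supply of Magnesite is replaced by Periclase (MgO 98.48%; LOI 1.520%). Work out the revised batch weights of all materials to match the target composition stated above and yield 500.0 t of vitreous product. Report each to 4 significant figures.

Mid-chain values are displayed with 4-significant-figure rounding within the worked lines; all internal work holds full float precision through the solve — every reported result includes exactly one rounding; all derived quantities (five oxide percentages, net glass mass, the yield, ignition loss, totals) are carried in exact precision starting from the weights on 500.0 t of glass, as written in question or answer.
Target oxide masses per 500.0 t vitreous product:
  SrO: 10.20% × 500.0 = 51.00 t
  B2O3: 0.7692% × 500.0 = 3.846 t
  SiO2: 50.57% × 500.0 = 252.8 t
  ZrO2: 11.34% × 500.0 = 56.70 t
  MgO: 27.12% × 500.0 = 135.6 t
Oxide-by-oxide audit with the batch weights as given, relative to the basis at hand (delivered sums recover each target up to rounding of the answer):
  SrO: 72.31·0.7053 = 51.00 t (target 51.00 t)
  B2O3: 6.823·0.5637 = 3.846 t (target 3.846 t)
  SiO2: 84.34·0.3268 + 356.0·0.6328 = 252.8 t (target 252.8 t)
  ZrO2: 84.34·0.6723 = 56.70 t (target 56.70 t)
  MgO: 22.84·0.9848 + 356.0·0.3177 = 135.6 t (target 135.6 t)
The glass-mass cross-check: whole batch net of LOI = 500.0 t (the Σ of target masses is 500.0 t; versus the stated basis of 500.0 t — differing by rounding only).
Batch total: Σ batch = 542.3 t; Σ batch·LOI gives LOI loss = 42.33 t; yield = glass ÷ total batch = 92.19%.

Revised batch per 500.0 t vitreous product:
  Periclase: 22.84 t
  Orthoboric acid: 6.823 t
  Strontium carbonate: 72.31 t
  ZrSiO4: 84.34 t
  Mg3Si4O10(OH)2: 356.0 t
Total batch = 542.3 t; LOI loss = 42.33 t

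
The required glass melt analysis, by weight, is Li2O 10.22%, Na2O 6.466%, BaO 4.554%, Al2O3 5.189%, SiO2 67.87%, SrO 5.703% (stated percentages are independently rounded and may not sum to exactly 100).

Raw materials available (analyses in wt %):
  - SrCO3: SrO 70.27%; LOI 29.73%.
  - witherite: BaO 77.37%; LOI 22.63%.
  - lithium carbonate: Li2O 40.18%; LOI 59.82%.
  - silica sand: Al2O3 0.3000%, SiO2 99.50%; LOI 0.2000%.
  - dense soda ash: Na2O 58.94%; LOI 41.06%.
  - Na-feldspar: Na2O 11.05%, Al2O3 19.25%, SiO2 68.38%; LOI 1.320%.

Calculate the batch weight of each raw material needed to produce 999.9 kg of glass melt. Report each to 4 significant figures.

Batch per 999.9 kg glass melt:
  SrCO3: 81.15 kg
  witherite: 58.85 kg
  lithium carbonate: 254.3 kg
  silica sand: 502.2 kg
  dense soda ash: 60.63 kg
  Na-feldspar: 261.7 kg
Total batch = 1219 kg; LOI loss = 218.9 kg; yield = 82.04%

Each numeric step runs at full precision end to end. Values along the way appear rounded off to 4 significant digits in the working; every reported figure takes exactly one rounding; all derived quantities, which include yield, glass mass, the totals, the six compositions, LOI, are computed at full float precision, exactly as printed in either problem or answer, using the weight values on 999.9 kg of glass.
Target oxide masses per 999.9 kg glass melt:
  Li2O: 10.22% × 999.9 = 102.2 kg
  Na2O: 6.466% × 999.9 = 64.65 kg
  BaO: 4.554% × 999.9 = 45.54 kg
  Al2O3: 5.189% × 999.9 = 51.88 kg
  SiO2: 67.87% × 999.9 = 678.6 kg
  SrO: 5.703% × 999.9 = 57.02 kg
A balance pass over the oxides, applying the batch weights above, relative to the basis at hand (target by target, the sums agree exact up to rounding of places):
  Li2O: 254.3·0.4018 = 102.2 kg (target 102.2 kg)
  Na2O: 60.63·0.5894 + 261.7·0.1105 = 64.65 kg (target 64.65 kg)
  BaO: 58.85·0.7737 = 45.53 kg (target 45.54 kg)
  Al2O3: 502.2·0.003000 + 261.7·0.1925 = 51.88 kg (target 51.88 kg)
  SiO2: 502.2·0.9950 + 261.7·0.6838 = 678.6 kg (target 678.6 kg)
  SrO: 81.15·0.7027 = 57.02 kg (target 57.02 kg)
Auditing the glass mass value: total batch − LOI = 999.9 kg (summing oxide targets gives 999.9 kg; stated basis 999.9 kg — gaps are rounding artifacts).
Batch grand total — Σ batch = 1219 kg; LOI loss = Σ batch·LOI = 218.9 kg; the yield ratio, glass ÷ batch: 82.04%.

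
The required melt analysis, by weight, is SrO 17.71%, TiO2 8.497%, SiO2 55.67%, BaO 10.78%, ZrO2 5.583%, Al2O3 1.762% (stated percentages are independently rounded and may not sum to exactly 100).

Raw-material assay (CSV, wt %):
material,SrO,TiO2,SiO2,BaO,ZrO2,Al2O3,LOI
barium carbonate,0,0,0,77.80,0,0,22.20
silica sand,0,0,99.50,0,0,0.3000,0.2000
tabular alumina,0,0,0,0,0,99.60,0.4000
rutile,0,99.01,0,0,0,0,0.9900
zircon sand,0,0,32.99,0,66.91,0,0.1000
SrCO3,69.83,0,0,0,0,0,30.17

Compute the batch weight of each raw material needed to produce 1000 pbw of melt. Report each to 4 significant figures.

Batch per 1000 pbw melt:
  barium carbonate: 138.6 pbw
  silica sand: 531.8 pbw
  tabular alumina: 16.09 pbw
  rutile: 85.82 pbw
  zircon sand: 83.44 pbw
  SrCO3: 253.6 pbw
Total batch = 1109 pbw; LOI loss = 109.3 pbw; yield = 90.14%

The intermediate values are printed rounded to 4 significant figures when written out — all arithmetic carries exact precision all the way through; a single rounding yields each reported figure. Derived quantities are recomputed in full precision (six oxide percentages, totals, glass mass, ignition loss, the yield) from the batch weights at 1000 pbw of glass, exactly as printed in the problem or the answer.
The oxide mass targets at 1000 pbw melt:
  SrO: 17.71% × 1000 = 177.1 pbw
  TiO2: 8.497% × 1000 = 84.97 pbw
  SiO2: 55.67% × 1000 = 556.7 pbw
  BaO: 10.78% × 1000 = 107.8 pbw
  ZrO2: 5.583% × 1000 = 55.83 pbw
  Al2O3: 1.762% × 1000 = 17.62 pbw
Sums-versus-targets review on the weights just shown, on the stated basis (delivered sums recover each target modulo rounding of the values):
  SrO: 253.6·0.6983 = 177.1 pbw (target 177.1 pbw)
  TiO2: 85.82·0.9901 = 84.97 pbw (target 84.97 pbw)
  SiO2: 531.8·0.9950 + 83.44·0.3299 = 556.7 pbw (target 556.7 pbw)
  BaO: 138.6·0.7780 = 107.8 pbw (target 107.8 pbw)
  ZrO2: 83.44·0.6691 = 55.83 pbw (target 55.83 pbw)
  Al2O3: 531.8·0.003000 + 16.09·0.9960 = 17.62 pbw (target 17.62 pbw)
Glass-mass sanity pass: batch Σ − ignition loss = 1000 pbw (targets for the oxides total 1000 pbw; stated basis 1000 pbw — rounding explains the deltas).
Total batch = Σ batch = 1109 pbw; loss to ignition Σ batch·LOI = 109.3 pbw; yield, glass over the total, = 90.14%.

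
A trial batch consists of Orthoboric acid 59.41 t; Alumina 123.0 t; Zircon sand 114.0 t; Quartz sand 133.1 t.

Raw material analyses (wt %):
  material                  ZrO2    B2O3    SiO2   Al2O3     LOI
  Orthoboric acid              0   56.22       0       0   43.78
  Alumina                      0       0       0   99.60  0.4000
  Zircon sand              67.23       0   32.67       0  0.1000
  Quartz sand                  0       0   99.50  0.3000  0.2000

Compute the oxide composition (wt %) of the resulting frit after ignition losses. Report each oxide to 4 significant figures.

Glass mass = 402.6 t (batch 429.5 − LOI 26.88).
Composition: ZrO2 19.04%, B2O3 8.296%, SiO2 42.14%, Al2O3 30.53%

Exact precision is held at every stage — mid-chain values are shown (rounded to 4 significant figures) at each printed step — every reported result is rounded once only — derived quantities are rebuilt using the weight values at 402.6 t of glass at full precision (LOI, net glass mass, four oxide percentages, totals, the yield), exactly as printed in either problem or answer.
What the batch supplies per oxide:
  ZrO2: 114.0·0.6723 = 76.64 t
  B2O3: 59.41·0.5622 = 33.40 t
  SiO2: 114.0·0.3267 + 133.1·0.9950 = 169.7 t
  Al2O3: 123.0·0.9960 + 133.1·0.003000 = 122.9 t
LOI: 59.41·0.4378 + 123.0·0.004000 + 114.0·0.001000 + 133.1·0.002000 = 26.88 t
Net of LOI, the glass mass = 429.5 − 26.88 = 402.6 t (equal to the oxide-mass sum)
each oxide over glass, ×100, is wt %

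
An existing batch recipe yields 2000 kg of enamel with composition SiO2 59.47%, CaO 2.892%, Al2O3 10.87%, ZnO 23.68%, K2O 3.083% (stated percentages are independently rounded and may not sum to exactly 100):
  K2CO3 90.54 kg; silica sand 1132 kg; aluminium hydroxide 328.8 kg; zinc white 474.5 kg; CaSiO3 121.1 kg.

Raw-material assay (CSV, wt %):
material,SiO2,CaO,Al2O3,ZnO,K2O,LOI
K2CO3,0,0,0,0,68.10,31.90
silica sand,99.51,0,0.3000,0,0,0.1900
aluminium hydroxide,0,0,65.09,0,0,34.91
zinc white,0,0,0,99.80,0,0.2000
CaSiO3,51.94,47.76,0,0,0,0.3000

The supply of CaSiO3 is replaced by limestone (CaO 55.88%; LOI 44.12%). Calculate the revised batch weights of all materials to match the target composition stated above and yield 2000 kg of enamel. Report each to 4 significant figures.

Working values are shown, rounded to four significant digits, on the page — the whole derivation holds full precision in all steps; each reported number includes exactly one rounding. Derived quantities (glass mass, the totals, the five compositions, ignition loss, the yield) are computed starting from the weights at 2000 kg of glass at exact precision as given in the problem or the answer.
Oxide-by-oxide targets in 2000 kg enamel:
  SiO2: 59.47% × 2000 = 1189 kg
  CaO: 2.892% × 2000 = 57.84 kg
  Al2O3: 10.87% × 2000 = 217.4 kg
  ZnO: 23.68% × 2000 = 473.6 kg
  K2O: 3.083% × 2000 = 61.66 kg
A balance pass over the oxides, working from each reported weight, relative to the basis at hand (oxide sums agree with the targets modulo rounding of the values):
  SiO2: 1195·0.9951 = 1189 kg (target 1189 kg)
  CaO: 103.5·0.5588 = 57.84 kg (target 57.84 kg)
  Al2O3: 1195·0.003000 + 328.5·0.6509 = 217.4 kg (target 217.4 kg)
  ZnO: 474.5·0.9980 = 473.6 kg (target 473.6 kg)
  K2O: 90.54·0.6810 = 61.66 kg (target 61.66 kg)
Glass mass check: batch total minus LOI = 2000 kg (summing oxide targets gives 2000 kg; against the stated basis, 2000 kg — differing by rounding only).
Batch total: Σ batch = 2192 kg; the LOI term Σ batch·LOI equals 192.4 kg; the yield ratio, glass ÷ batch: 91.22%.

Revised batch per 2000 kg enamel:
  K2CO3: 90.54 kg
  silica sand: 1195 kg
  aluminium hydroxide: 328.5 kg
  zinc white: 474.5 kg
  limestone: 103.5 kg
Total batch = 2192 kg; LOI loss = 192.4 kg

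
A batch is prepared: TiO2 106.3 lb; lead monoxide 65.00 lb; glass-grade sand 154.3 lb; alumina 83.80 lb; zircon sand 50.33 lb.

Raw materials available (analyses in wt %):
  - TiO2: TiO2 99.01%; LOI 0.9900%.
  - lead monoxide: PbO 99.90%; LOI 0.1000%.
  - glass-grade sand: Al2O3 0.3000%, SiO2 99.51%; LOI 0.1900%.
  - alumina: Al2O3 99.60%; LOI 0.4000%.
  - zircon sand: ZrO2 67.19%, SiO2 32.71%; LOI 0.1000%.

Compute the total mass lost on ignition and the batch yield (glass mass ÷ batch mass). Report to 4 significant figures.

LOI loss = 1.796 lb; glass = 457.9 lb; yield = 99.61%

The whole derivation runs at full float precision from start to finish — the intermediate values appear, rounded to 4 significant digits, when written out; exactly one rounding is applied to every reported value — all derived quantities are re-derived from the batch weights per 457.9 lb of glass in exact precision (the yield, totals, the five compositions, glass mass, ignition loss), as they appear in the question or the answer.
Ignition loss by material:
  TiO2: 106.3 × 0.009900 = 1.052 lb
  lead monoxide: 65.00 × 0.001000 = 0.06500 lb
  glass-grade sand: 154.3 × 0.001900 = 0.2932 lb
  alumina: 83.80 × 0.004000 = 0.3352 lb
  zircon sand: 50.33 × 0.001000 = 0.05033 lb
Total LOI = 1.796 lb
Glass = batch − LOI = 459.7 − 1.796 = 457.9 lb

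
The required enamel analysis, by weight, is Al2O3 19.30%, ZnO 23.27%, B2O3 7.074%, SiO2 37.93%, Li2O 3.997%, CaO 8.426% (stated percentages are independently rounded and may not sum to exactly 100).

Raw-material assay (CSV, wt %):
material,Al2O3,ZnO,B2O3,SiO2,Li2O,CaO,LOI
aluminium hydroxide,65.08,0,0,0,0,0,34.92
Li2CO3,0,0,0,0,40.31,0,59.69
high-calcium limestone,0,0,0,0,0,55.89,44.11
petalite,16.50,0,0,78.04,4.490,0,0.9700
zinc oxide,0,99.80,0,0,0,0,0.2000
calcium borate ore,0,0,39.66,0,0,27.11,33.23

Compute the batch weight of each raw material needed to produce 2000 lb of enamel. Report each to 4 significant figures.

Batch per 2000 lb enamel:
  aluminium hydroxide: 346.7 lb
  Li2CO3: 90.04 lb
  high-calcium limestone: 128.5 lb
  petalite: 972.1 lb
  zinc oxide: 466.3 lb
  calcium borate ore: 356.7 lb
Total batch = 2360 lb; LOI loss = 360.4 lb; yield = 84.73%

Exact precision is kept through the solve; values along the way are displayed rounded off to 4 significant digits across the worked steps — a single rounding completes every reported result; all derived quantities are recomputed at full precision (net glass mass, yield, totals, the six compositions, ignition loss) from the weighed amounts for 2000 lb of glass as given in problem or answer.
Oxide-by-oxide targets in 2000 lb enamel:
  Al2O3: 19.30% × 2000 = 386.0 lb
  ZnO: 23.27% × 2000 = 465.4 lb
  B2O3: 7.074% × 2000 = 141.5 lb
  SiO2: 37.93% × 2000 = 758.6 lb
  Li2O: 3.997% × 2000 = 79.94 lb
  CaO: 8.426% × 2000 = 168.5 lb
Oxide-by-oxide audit using the reported weights, at the basis given (summed amounts equal target values inside rounding margins):
  Al2O3: 346.7·0.6508 + 972.1·0.1650 = 386.0 lb (target 386.0 lb)
  ZnO: 466.3·0.9980 = 465.4 lb (target 465.4 lb)
  B2O3: 356.7·0.3966 = 141.5 lb (target 141.5 lb)
  SiO2: 972.1·0.7804 = 758.6 lb (target 758.6 lb)
  Li2O: 90.04·0.4031 + 972.1·0.04490 = 79.94 lb (target 79.94 lb)
  CaO: 128.5·0.5589 + 356.7·0.2711 = 168.5 lb (target 168.5 lb)
Glass-mass bookkeeping: total charge less LOI = 2000 lb (oxide target masses add up to 2000 lb; the stated basis being 2000 lb — gaps are rounding artifacts).
Total batch = Σ batch = 2360 lb; LOI loss = Σ batch·LOI = 360.4 lb; as yield: glass ÷ batch → 84.73%.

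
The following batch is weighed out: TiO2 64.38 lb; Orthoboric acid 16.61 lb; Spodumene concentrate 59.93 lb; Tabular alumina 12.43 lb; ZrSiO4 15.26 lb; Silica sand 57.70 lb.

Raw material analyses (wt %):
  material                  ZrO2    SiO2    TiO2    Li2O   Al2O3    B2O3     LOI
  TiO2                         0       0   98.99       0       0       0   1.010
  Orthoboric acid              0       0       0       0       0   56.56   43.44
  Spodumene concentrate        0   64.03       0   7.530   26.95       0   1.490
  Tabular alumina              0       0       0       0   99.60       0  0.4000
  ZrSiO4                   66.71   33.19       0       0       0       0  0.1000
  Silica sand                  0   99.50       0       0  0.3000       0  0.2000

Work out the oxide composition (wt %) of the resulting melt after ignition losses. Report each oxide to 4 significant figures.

Glass mass = 217.4 lb (batch 226.3 − LOI 8.939).
Composition: ZrO2 4.683%, SiO2 46.40%, TiO2 29.32%, Li2O 2.076%, Al2O3 13.21%, B2O3 4.322%

The working math keeps full precision at all times; in-progress results appear, rounded to four significant figures, between the steps. A single rounding yields each reported number. The derived quantities are re-derived at full float precision (the yield, six oxide percentages, LOI, glass mass, totals) from the weighed amounts at 217.4 lb of glass exactly as shown in the problem or the answer.
Oxide-by-oxide delivered mass:
  ZrO2: 15.26·0.6671 = 10.18 lb
  SiO2: 59.93·0.6403 + 15.26·0.3319 + 57.70·0.9950 = 100.8 lb
  TiO2: 64.38·0.9899 = 63.73 lb
  Li2O: 59.93·0.07530 = 4.513 lb
  Al2O3: 59.93·0.2695 + 12.43·0.9960 + 57.70·0.003000 = 28.70 lb
  B2O3: 16.61·0.5656 = 9.395 lb
LOI: 64.38·0.01010 + 16.61·0.4344 + 59.93·0.01490 + 12.43·0.004000 + 15.26·0.001000 + 57.70·0.002000 = 8.939 lb
Resulting glass, batch − LOI: 226.3 − 8.939 = 217.4 lb (equal to the oxide-mass sum)
each oxide over glass, ×100, is wt %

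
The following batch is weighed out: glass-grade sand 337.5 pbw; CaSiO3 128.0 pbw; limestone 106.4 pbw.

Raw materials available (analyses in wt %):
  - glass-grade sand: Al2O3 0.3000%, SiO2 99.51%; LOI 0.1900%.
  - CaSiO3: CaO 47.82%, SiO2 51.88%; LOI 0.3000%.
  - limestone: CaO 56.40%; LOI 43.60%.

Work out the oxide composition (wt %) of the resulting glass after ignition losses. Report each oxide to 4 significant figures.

Glass mass = 524.5 pbw (batch 571.9 − LOI 47.42).
Composition: Al2O3 0.1930%, CaO 23.11%, SiO2 76.69%

Mid-chain values are displayed rounded off to 4 significant digits alongside each step. Each numeric step keeps exact precision in all steps — every reported value is rounded exactly once. The derived quantities, including three oxide percentages, totals, glass mass, yield, LOI, are rebuilt starting from the weights for 524.5 pbw of glass at full float precision as they appear in question or answer.
Per-oxide mass from batch:
  Al2O3: 337.5·0.003000 = 1.012 pbw
  CaO: 128.0·0.4782 + 106.4·0.5640 = 121.2 pbw
  SiO2: 337.5·0.9951 + 128.0·0.5188 = 402.3 pbw
LOI: 337.5·0.001900 + 128.0·0.003000 + 106.4·0.4360 = 47.42 pbw
Resulting glass, batch − LOI: 571.9 − 47.42 = 524.5 pbw (= Σ oxide masses)
each wt % is 100 × oxide ÷ glass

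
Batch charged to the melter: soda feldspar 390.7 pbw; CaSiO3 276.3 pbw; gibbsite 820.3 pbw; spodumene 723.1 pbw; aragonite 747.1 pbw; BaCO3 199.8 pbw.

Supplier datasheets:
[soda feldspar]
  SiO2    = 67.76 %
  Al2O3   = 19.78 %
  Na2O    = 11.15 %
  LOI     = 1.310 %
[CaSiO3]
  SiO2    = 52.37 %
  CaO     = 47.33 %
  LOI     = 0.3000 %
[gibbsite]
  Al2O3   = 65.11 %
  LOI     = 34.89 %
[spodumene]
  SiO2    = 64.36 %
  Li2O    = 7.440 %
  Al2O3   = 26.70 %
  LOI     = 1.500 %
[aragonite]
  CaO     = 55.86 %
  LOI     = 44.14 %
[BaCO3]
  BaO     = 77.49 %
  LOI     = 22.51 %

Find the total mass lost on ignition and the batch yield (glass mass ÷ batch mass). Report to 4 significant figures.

LOI loss = 677.7 pbw; glass = 2480 pbw; yield = 78.53%

The whole derivation maintains full float precision in all steps. Mid-chain values appear (rounded to 4 significant digits) within the worked lines — every reported result receives exactly one rounding; the derived quantities, which include six oxide percentages, LOI, net glass mass, totals, yield, are re-derived in exact precision, as quoted within the problem or answer text, using the weight values on 2480 pbw of glass.
Per-material ignition loss:
  soda feldspar: 390.7 × 0.01310 = 5.118 pbw
  CaSiO3: 276.3 × 0.003000 = 0.8289 pbw
  gibbsite: 820.3 × 0.3489 = 286.2 pbw
  spodumene: 723.1 × 0.01500 = 10.85 pbw
  aragonite: 747.1 × 0.4414 = 329.8 pbw
  BaCO3: 199.8 × 0.2251 = 44.97 pbw
Total LOI = 677.7 pbw
Glass = batch − LOI = 3157 − 677.7 = 2480 pbw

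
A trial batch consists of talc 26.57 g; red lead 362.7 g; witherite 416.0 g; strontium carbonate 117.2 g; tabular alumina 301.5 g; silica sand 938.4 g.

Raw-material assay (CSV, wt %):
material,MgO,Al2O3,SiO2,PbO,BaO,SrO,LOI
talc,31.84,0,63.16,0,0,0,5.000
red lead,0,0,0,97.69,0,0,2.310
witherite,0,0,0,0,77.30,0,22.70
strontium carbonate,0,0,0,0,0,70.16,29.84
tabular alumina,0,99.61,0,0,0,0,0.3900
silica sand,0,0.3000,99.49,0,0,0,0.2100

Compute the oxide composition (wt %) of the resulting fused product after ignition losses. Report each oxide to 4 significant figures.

Glass mass = 2020 g (batch 2162 − LOI 142.3).
Composition: MgO 0.4188%, Al2O3 15.01%, SiO2 47.05%, PbO 17.54%, BaO 15.92%, SrO 4.070%

Every computation holds exact precision in every operation. In-progress results are displayed rounded off to 4 significant digits as written — every reported figure is rounded once only. Derived quantities, including yield, LOI, the totals, the six compositions, glass mass, are re-derived starting from the weights for 2020 g of glass in full precision, exactly as printed in the question or the answer.
Per-oxide mass from batch:
  MgO: 26.57·0.3184 = 8.460 g
  Al2O3: 301.5·0.9961 + 938.4·0.003000 = 303.1 g
  SiO2: 26.57·0.6316 + 938.4·0.9949 = 950.4 g
  PbO: 362.7·0.9769 = 354.3 g
  BaO: 416.0·0.7730 = 321.6 g
  SrO: 117.2·0.7016 = 82.23 g
LOI: 26.57·0.05000 + 362.7·0.02310 + 416.0·0.2270 + 117.2·0.2984 + 301.5·0.003900 + 938.4·0.002100 = 142.3 g
batch − LOI leaves glass = 2162 − 142.3 = 2020 g (= the summed oxide contributions)
wt %: oxide over glass, times 100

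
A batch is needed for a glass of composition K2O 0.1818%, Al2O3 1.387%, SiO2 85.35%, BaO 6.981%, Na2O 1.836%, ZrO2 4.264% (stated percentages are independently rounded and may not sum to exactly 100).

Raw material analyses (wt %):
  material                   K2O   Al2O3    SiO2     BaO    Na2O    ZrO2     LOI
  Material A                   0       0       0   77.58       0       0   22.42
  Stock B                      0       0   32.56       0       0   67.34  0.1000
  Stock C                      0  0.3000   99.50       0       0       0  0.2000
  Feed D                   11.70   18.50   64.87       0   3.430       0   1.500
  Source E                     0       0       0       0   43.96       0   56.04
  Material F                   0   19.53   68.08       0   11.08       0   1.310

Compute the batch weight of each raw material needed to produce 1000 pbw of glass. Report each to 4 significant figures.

Working values are printed (rounded to four significant figures) between the steps. All internal work carries exact precision throughout — exactly one rounding lands on every reported value — all derived quantities are carried from the batch weights for 1000 pbw of glass in full float precision (ignition loss, glass mass, six oxide percentages, the totals, yield), precisely as stated by the problem or answer text.
Target oxide masses per 1000 pbw glass:
  K2O: 0.1818% × 1000 = 1.818 pbw
  Al2O3: 1.387% × 1000 = 13.87 pbw
  SiO2: 85.35% × 1000 = 853.5 pbw
  BaO: 6.981% × 1000 = 69.81 pbw
  Na2O: 1.836% × 1000 = 18.36 pbw
  ZrO2: 4.264% × 1000 = 42.64 pbw
Balance tally, oxide-wise, with the batch weights as given, versus the basis set out (oxide sums agree with the targets net of answer rounding effects):
  K2O: 15.54·0.1170 = 1.818 pbw (target 1.818 pbw)
  Al2O3: 796.8·0.003000 + 15.54·0.1850 + 44.06·0.1953 = 13.87 pbw (target 13.87 pbw)
  SiO2: 63.32·0.3256 + 796.8·0.9950 + 15.54·0.6487 + 44.06·0.6808 = 853.5 pbw (target 853.5 pbw)
  BaO: 89.98·0.7758 = 69.81 pbw (target 69.81 pbw)
  Na2O: 15.54·0.03430 + 29.45·0.4396 + 44.06·0.1108 = 18.36 pbw (target 18.36 pbw)
  ZrO2: 63.32·0.6734 = 42.64 pbw (target 42.64 pbw)
Glass-mass closure: net batch after ignition = 1000 pbw (per-oxide target masses sum to 1000 pbw; basis as stated: 1000 pbw — a pure rounding effect).
Batch total: Σ batch = 1039 pbw; ignition loss, Σ(batch × LOI) = 39.14 pbw; yield = glass ÷ total batch = 96.23%.

Batch per 1000 pbw glass:
  Material A: 89.98 pbw
  Stock B: 63.32 pbw
  Stock C: 796.8 pbw
  Feed D: 15.54 pbw
  Source E: 29.45 pbw
  Material F: 44.06 pbw
Total batch = 1039 pbw; LOI loss = 39.14 pbw; yield = 96.23%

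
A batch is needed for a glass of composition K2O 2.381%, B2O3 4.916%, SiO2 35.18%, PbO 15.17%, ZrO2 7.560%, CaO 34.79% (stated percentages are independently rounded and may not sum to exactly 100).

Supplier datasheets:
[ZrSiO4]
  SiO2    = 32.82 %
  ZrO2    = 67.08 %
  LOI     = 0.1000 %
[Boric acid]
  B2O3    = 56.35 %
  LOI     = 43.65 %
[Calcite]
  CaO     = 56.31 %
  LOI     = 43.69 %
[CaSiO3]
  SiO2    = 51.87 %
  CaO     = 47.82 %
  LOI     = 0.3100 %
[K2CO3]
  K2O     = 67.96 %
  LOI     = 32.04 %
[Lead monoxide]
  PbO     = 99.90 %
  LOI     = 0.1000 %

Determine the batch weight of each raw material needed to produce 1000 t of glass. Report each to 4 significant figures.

Batch per 1000 t glass:
  ZrSiO4: 112.7 t
  Boric acid: 87.24 t
  Calcite: 102.4 t
  CaSiO3: 606.9 t
  K2CO3: 35.04 t
  Lead monoxide: 151.9 t
Total batch = 1096 t; LOI loss = 96.19 t; yield = 91.22%

The whole derivation maintains exact precision through every step. Mid-chain values appear rounded off to 4 significant figures as written — each reported result undergoes a single rounding; derived quantities (LOI, net glass mass, the totals, six oxide percentages, the yield) are rebuilt in full precision from the batch weights per 1000 t of glass as written in the problem or the answer.
Per-oxide target masses for 1000 t glass:
  K2O: 2.381% × 1000 = 23.81 t
  B2O3: 4.916% × 1000 = 49.16 t
  SiO2: 35.18% × 1000 = 351.8 t
  PbO: 15.17% × 1000 = 151.7 t
  ZrO2: 7.560% × 1000 = 75.60 t
  CaO: 34.79% × 1000 = 347.9 t
Sums-versus-targets review on the weights just shown, for the quoted basis mass (delivered sums recover each target up to rounding of the answer):
  K2O: 35.04·0.6796 = 23.81 t (target 23.81 t)
  B2O3: 87.24·0.5635 = 49.16 t (target 49.16 t)
  SiO2: 112.7·0.3282 + 606.9·0.5187 = 351.8 t (target 351.8 t)
  PbO: 151.9·0.9990 = 151.7 t (target 151.7 t)
  ZrO2: 112.7·0.6708 = 75.60 t (target 75.60 t)
  CaO: 102.4·0.5631 + 606.9·0.4782 = 347.9 t (target 347.9 t)
Glass-mass bookkeeping: total charge less LOI = 1000 t (oxide target masses add up to 1000 t; stated basis 1000 t — differing by rounding only).
Adding the batch up: Σ batch = 1096 t; ignition loss, Σ(batch × LOI) = 96.19 t; glass ÷ batch gives a yield of 91.22%.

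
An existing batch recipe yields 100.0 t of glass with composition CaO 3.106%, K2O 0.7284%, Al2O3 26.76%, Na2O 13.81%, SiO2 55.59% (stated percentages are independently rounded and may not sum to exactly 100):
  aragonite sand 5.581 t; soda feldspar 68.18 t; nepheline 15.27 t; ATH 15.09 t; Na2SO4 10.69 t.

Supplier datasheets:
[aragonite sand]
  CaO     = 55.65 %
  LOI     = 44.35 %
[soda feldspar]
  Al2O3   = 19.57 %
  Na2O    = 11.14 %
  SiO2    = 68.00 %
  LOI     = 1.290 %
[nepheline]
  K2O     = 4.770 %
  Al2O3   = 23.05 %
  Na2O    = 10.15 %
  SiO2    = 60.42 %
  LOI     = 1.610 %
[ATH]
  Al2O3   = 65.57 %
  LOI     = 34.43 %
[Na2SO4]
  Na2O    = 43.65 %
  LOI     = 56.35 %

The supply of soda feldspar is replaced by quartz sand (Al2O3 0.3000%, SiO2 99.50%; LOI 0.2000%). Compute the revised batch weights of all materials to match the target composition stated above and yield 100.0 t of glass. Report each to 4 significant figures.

Revised batch per 100.0 t glass:
  aragonite sand: 5.581 t
  quartz sand: 46.60 t
  nepheline: 15.27 t
  ATH: 35.23 t
  Na2SO4: 28.09 t
Total batch = 130.8 t; LOI loss = 30.77 t

Intermediates are printed with 4-significant-digit rounding between the steps — all arithmetic holds full float precision from first step to last — each reported value takes just one rounding. Derived quantities are recomputed in exact precision (the totals, the five compositions, ignition loss, net glass mass, yield) from the batch weights on 100.0 t of glass, as given in question or answer.
The oxide mass targets at 100.0 t glass:
  CaO: 3.106% × 100.0 = 3.106 t
  K2O: 0.7284% × 100.0 = 0.7284 t
  Al2O3: 26.76% × 100.0 = 26.76 t
  Na2O: 13.81% × 100.0 = 13.81 t
  SiO2: 55.59% × 100.0 = 55.59 t
Oxide-by-oxide audit on the weights just shown, against the basis in use (each sum matches its target mass within answer rounding):
  CaO: 5.581·0.5565 = 3.106 t (target 3.106 t)
  K2O: 15.27·0.04770 = 0.7284 t (target 0.7284 t)
  Al2O3: 46.60·0.003000 + 15.27·0.2305 + 35.23·0.6557 = 26.76 t (target 26.76 t)
  Na2O: 15.27·0.1015 + 28.09·0.4365 = 13.81 t (target 13.81 t)
  SiO2: 46.60·0.9950 + 15.27·0.6042 = 55.59 t (target 55.59 t)
Glass-mass sanity pass: whole batch net of LOI = 100.0 t (targets for the oxides total 99.99 t; stated basis 100.0 t — rounding explains the deltas).
Total batch = Σ batch = 130.8 t; ignition loss, Σ(batch × LOI) = 30.77 t; yield: glass divided by total = 76.47%.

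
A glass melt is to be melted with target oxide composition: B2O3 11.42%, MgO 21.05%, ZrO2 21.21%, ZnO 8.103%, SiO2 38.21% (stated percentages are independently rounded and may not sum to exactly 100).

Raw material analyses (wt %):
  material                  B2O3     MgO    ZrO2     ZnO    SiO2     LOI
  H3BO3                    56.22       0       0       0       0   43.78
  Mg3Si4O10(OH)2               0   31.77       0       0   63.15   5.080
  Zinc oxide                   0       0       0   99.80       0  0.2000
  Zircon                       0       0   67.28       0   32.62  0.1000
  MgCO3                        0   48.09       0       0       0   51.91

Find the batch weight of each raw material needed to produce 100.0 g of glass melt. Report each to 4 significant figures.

The working math keeps exact precision at all times; intermediates appear, with 4-significant-figure rounding, in the working; each reported result undergoes a single rounding — derived quantities, including net glass mass, the totals, five oxide percentages, LOI, yield, are rebuilt from the batch weights on 100.0 g of glass at full float precision, as quoted within the problem or the answer.
Oxide mass targets, per 100.0 g glass melt:
  B2O3: 11.42% × 100.0 = 11.42 g
  MgO: 21.05% × 100.0 = 21.05 g
  ZrO2: 21.21% × 100.0 = 21.21 g
  ZnO: 8.103% × 100.0 = 8.103 g
  SiO2: 38.21% × 100.0 = 38.21 g
Per-oxide balance check from the weights as reported, under the basis named above (delivered sums recover each target once rounding is allowed for):
  B2O3: 20.31·0.5622 = 11.42 g (target 11.42 g)
  MgO: 44.22·0.3177 + 14.56·0.4809 = 21.05 g (target 21.05 g)
  ZrO2: 31.52·0.6728 = 21.21 g (target 21.21 g)
  ZnO: 8.119·0.9980 = 8.103 g (target 8.103 g)
  SiO2: 44.22·0.6315 + 31.52·0.3262 = 38.21 g (target 38.21 g)
Glass-mass closure: whole batch net of LOI = 99.99 g (oxide target masses add up to 99.99 g; the stated basis being 100.0 g — a pure rounding effect).
Total batch = Σ batch = 118.7 g; the LOI term Σ batch·LOI equals 18.74 g; as yield: glass ÷ batch → 84.21%.

Batch per 100.0 g glass melt:
  H3BO3: 20.31 g
  Mg3Si4O10(OH)2: 44.22 g
  Zinc oxide: 8.119 g
  Zircon: 31.52 g
  MgCO3: 14.56 g
Total batch = 118.7 g; LOI loss = 18.74 g; yield = 84.21%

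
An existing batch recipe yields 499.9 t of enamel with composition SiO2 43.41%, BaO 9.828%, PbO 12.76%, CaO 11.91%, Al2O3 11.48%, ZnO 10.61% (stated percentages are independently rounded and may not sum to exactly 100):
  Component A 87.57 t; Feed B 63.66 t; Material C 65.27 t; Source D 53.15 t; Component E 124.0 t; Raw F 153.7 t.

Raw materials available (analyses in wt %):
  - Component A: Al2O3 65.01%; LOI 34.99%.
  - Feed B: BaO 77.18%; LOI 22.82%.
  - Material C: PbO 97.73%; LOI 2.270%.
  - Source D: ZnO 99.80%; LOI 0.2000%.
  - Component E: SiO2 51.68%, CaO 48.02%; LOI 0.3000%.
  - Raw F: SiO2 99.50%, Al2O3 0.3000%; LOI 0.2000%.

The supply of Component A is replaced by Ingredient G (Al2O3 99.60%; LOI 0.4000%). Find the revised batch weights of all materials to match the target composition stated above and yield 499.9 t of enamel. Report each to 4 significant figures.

Revised batch per 499.9 t enamel:
  Ingredient G: 57.16 t
  Feed B: 63.66 t
  Material C: 65.27 t
  Source D: 53.15 t
  Component E: 124.0 t
  Raw F: 153.7 t
Total batch = 516.9 t; LOI loss = 17.02 t

Mid-chain values appear (rounded to four significant digits) as written. Every computation holds full precision all the way through — each reported value is rounded once only; derived quantities (totals, the six compositions, glass mass, yield, ignition loss) are recomputed using the weight values at 499.9 t of glass in full precision precisely as stated by question or answer.
Oxide mass targets, per 499.9 t enamel:
  SiO2: 43.41% × 499.9 = 217.0 t
  BaO: 9.828% × 499.9 = 49.13 t
  PbO: 12.76% × 499.9 = 63.79 t
  CaO: 11.91% × 499.9 = 59.54 t
  Al2O3: 11.48% × 499.9 = 57.39 t
  ZnO: 10.61% × 499.9 = 53.04 t
Oxide-by-oxide audit per the reported batch figures, on the stated basis (sum by sum, the targets are met inside rounding margins):
  SiO2: 124.0·0.5168 + 153.7·0.9950 = 217.0 t (target 217.0 t)
  BaO: 63.66·0.7718 = 49.13 t (target 49.13 t)
  PbO: 65.27·0.9773 = 63.79 t (target 63.79 t)
  CaO: 124.0·0.4802 = 59.54 t (target 59.54 t)
  Al2O3: 57.16·0.9960 + 153.7·0.003000 = 57.39 t (target 57.39 t)
  ZnO: 53.15·0.9980 = 53.04 t (target 53.04 t)
Mass balance on the glass: batch Σ − ignition loss = 499.9 t (the targets, summed, come to 499.9 t; the stated basis being 499.9 t — a pure rounding effect).
Batch total: Σ batch = 516.9 t; the LOI term Σ batch·LOI equals 17.02 t; as yield: glass ÷ batch → 96.71%.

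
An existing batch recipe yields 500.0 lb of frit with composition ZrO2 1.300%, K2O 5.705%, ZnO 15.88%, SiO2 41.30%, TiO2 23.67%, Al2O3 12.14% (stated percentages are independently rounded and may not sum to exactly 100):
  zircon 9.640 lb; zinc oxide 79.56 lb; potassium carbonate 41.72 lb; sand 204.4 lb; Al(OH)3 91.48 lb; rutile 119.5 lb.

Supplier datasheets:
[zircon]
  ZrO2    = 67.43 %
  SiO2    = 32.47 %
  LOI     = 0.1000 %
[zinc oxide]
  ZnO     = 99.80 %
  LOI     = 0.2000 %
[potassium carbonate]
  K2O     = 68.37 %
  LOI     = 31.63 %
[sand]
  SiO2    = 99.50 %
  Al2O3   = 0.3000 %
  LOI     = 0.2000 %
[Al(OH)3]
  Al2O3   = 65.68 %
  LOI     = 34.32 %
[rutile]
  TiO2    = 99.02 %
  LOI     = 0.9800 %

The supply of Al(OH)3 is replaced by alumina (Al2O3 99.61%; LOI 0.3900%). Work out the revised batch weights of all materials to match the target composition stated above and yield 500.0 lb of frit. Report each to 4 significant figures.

Revised batch per 500.0 lb frit:
  zircon: 9.640 lb
  zinc oxide: 79.56 lb
  potassium carbonate: 41.72 lb
  sand: 204.4 lb
  alumina: 60.32 lb
  rutile: 119.5 lb
Total batch = 515.1 lb; LOI loss = 15.18 lb

Values along the way are rounded to 4 significant figures when displayed — all arithmetic maintains full float precision through every step. A single rounding completes each reported value. Derived quantities (LOI, the yield, the totals, glass mass, the six compositions) are recomputed from the weighed amounts at 500.0 lb of glass at full float precision, exactly as shown in either problem or answer.
Target oxide masses per 500.0 lb frit:
  ZrO2: 1.300% × 500.0 = 6.500 lb
  K2O: 5.705% × 500.0 = 28.52 lb
  ZnO: 15.88% × 500.0 = 79.40 lb
  SiO2: 41.30% × 500.0 = 206.5 lb
  TiO2: 23.67% × 500.0 = 118.4 lb
  Al2O3: 12.14% × 500.0 = 60.70 lb
Balance tally, oxide-wise, working from each reported weight, against the basis in use (summed amounts equal target values within answer rounding):
  ZrO2: 9.640·0.6743 = 6.500 lb (target 6.500 lb)
  K2O: 41.72·0.6837 = 28.52 lb (target 28.52 lb)
  ZnO: 79.56·0.9980 = 79.40 lb (target 79.40 lb)
  SiO2: 9.640·0.3247 + 204.4·0.9950 = 206.5 lb (target 206.5 lb)
  TiO2: 119.5·0.9902 = 118.3 lb (target 118.4 lb)
  Al2O3: 204.4·0.003000 + 60.32·0.9961 = 60.70 lb (target 60.70 lb)
Glass-mass bookkeeping: total batch − LOI = 500.0 lb (summing oxide targets gives 500.0 lb; with the basis standing at 500.0 lb — any gap is answer rounding).
Whole-batch sum: Σ batch = 515.1 lb; loss to ignition Σ batch·LOI = 15.18 lb; as yield: glass ÷ batch → 97.05%.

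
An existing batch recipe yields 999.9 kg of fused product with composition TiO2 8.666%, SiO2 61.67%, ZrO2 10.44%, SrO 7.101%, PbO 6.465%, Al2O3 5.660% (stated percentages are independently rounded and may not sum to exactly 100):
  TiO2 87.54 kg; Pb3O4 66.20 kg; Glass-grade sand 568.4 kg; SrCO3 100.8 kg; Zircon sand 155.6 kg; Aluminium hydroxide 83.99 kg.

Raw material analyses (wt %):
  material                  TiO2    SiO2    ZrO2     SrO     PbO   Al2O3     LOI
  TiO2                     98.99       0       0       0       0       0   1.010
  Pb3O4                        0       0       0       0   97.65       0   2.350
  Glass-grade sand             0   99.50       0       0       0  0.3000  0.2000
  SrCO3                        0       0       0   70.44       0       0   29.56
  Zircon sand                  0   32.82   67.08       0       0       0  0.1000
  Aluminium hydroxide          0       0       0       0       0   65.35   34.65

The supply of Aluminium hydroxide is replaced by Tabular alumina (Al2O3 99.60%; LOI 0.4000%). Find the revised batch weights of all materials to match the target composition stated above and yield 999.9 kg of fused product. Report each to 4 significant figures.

Revised batch per 999.9 kg fused product:
  TiO2: 87.54 kg
  Pb3O4: 66.20 kg
  Glass-grade sand: 568.4 kg
  SrCO3: 100.8 kg
  Zircon sand: 155.6 kg
  Tabular alumina: 55.11 kg
Total batch = 1034 kg; LOI loss = 33.75 kg

Intermediates are displayed rounded off to 4 significant digits in the working — each numeric step holds full float precision at all times. Every reported number is rounded only once; all derived quantities, including the six compositions, totals, the yield, ignition loss, glass mass, are computed starting from the weights on 999.9 kg of glass at full float precision as quoted within the question or the answer.
Target oxide masses per 999.9 kg fused product:
  TiO2: 8.666% × 999.9 = 86.65 kg
  SiO2: 61.67% × 999.9 = 616.6 kg
  ZrO2: 10.44% × 999.9 = 104.4 kg
  SrO: 7.101% × 999.9 = 71.00 kg
  PbO: 6.465% × 999.9 = 64.64 kg
  Al2O3: 5.660% × 999.9 = 56.59 kg
Sums-versus-targets review applying the batch weights above, versus the basis set out (each sum matches its target mass exact up to rounding of places):
  TiO2: 87.54·0.9899 = 86.66 kg (target 86.65 kg)
  SiO2: 568.4·0.9950 + 155.6·0.3282 = 616.6 kg (target 616.6 kg)
  ZrO2: 155.6·0.6708 = 104.4 kg (target 104.4 kg)
  SrO: 100.8·0.7044 = 71.00 kg (target 71.00 kg)
  PbO: 66.20·0.9765 = 64.64 kg (target 64.64 kg)
  Al2O3: 568.4·0.003000 + 55.11·0.9960 = 56.59 kg (target 56.59 kg)
Glass mass check: the batch minus its LOI: 999.9 kg (oxide target masses add up to 999.9 kg; against the stated basis, 999.9 kg — deltas are rounding alone).
Batch total: Σ batch = 1034 kg; loss to ignition Σ batch·LOI = 33.75 kg; as yield: glass ÷ batch → 96.73%.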